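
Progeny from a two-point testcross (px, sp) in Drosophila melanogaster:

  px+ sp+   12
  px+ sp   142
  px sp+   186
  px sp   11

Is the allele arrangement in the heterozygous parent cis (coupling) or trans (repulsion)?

The two most frequent classes are px+ sp (142) and px sp+ (186); these are the parental (non-recombinant) types.
So the F1 carried px+ sp on one chromosome and px sp+ on the other — the recessive alleles are on opposite chromosomes (trans / repulsion).

trans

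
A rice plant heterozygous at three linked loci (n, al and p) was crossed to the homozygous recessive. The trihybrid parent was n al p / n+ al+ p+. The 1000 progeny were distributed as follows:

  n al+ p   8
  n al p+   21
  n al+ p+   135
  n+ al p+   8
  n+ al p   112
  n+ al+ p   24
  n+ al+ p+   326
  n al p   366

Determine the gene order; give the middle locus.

The two rarest classes, n al+ p and n+ al p+, are the double crossovers. Comparing them with the parentals, only the al allele has switched, so al is the middle locus and the order is p – al – n.

al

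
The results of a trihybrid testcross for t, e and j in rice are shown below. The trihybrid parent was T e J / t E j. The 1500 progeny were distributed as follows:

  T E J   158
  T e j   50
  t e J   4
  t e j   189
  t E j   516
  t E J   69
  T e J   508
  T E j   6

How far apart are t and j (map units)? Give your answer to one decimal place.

The two rarest classes, t e J and T E j, are the double crossovers. Comparing them with the parentals, only the t allele has switched, so t is the middle locus and the order is j – t – e.
Crossovers in the j–t interval produce the single-crossover classes T e j and t E J (50 + 69 = 119) plus the double crossovers (10).
RF(j–t) = (119 + 10) / 1500 = 129/1500 = 0.0860 → 8.6 map units.

8.6 map units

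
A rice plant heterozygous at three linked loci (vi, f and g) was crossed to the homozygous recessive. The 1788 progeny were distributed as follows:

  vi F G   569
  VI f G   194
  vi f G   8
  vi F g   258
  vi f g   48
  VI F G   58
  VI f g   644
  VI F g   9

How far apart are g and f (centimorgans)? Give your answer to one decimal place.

26.2 centimorgans

The two most frequent reciprocal classes, VI f g and vi F G, are the parental types, so the F1 was VI f g / vi F G.
The two rarest classes, VI F g and vi f G, are the double crossovers. Comparing them with the parentals, only the f allele has switched, so f is the middle locus and the order is vi – f – g.
Crossovers in the f–g interval produce the single-crossover classes VI f G and vi F g (194 + 258 = 452) plus the double crossovers (17).
RF(f–g) = (452 + 17) / 1788 = 469/1788 = 0.2623 → 26.2 centimorgans.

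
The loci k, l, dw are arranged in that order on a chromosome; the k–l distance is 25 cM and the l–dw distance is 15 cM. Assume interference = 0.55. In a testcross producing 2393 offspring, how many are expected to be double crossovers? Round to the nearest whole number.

Map distances give recombination frequencies of 0.250 and 0.150 for the two intervals.
With interference 0.55 (so coincidence = 0.45), expected double-crossover frequency = 0.250 × 0.150 × 0.45 = 0.01687.
Expected number = 0.01687 × 2393 = 40.38 ≈ 40.

40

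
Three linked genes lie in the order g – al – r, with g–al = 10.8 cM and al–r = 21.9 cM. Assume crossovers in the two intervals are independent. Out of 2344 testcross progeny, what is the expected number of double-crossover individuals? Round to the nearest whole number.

Map distances give recombination frequencies of 0.108 and 0.219 for the two intervals.
With no interference, expected double-crossover frequency = 0.108 × 0.219 = 0.02365.
Expected number = 0.02365 × 2344 = 55.44 ≈ 55.

55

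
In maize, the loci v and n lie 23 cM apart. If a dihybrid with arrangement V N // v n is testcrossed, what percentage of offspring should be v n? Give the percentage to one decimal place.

38.5%

A map distance of 23 cM corresponds to a recombination frequency of 0.230.
The F1 is V N / v n, so v n is a parental gamete class with expected frequency (1 − r)/2 = 0.770/2 = 0.3850.
That is 0.3850 = 38.5% of the progeny.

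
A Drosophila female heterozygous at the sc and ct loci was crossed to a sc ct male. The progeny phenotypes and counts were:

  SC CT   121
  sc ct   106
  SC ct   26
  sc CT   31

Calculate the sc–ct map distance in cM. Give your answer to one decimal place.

20.1 cM

The two most frequent classes, SC CT (121) and sc ct (106), are the parental types, so the F1 was SC CT / sc ct.
The recombinant classes are SC ct and sc CT: 26 + 31 = 57.
Recombination frequency = 57/284 = 0.2007 ≈ 20.1%, i.e. 20.1 cM.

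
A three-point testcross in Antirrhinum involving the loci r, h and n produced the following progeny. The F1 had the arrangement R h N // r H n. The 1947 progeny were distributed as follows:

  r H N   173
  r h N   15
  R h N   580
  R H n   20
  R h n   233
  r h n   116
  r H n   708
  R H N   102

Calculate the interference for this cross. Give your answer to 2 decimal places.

The two rarest classes, r h N and R H n, are the double crossovers. Comparing them with the parentals, only the r allele has switched, so r is the middle locus and the order is h – r – n.
h–r: (218 + 35)/1947 = 0.1299; r–n: (406 + 35)/1947 = 0.2265.
Expected DCO frequency = 0.1299 × 0.2265 ≈ 0.02942; observed = 35/1947 ≈ 0.01798.
Coefficient of coincidence = 0.01798/0.02942 ≈ 0.61; interference = 1 − 0.61 = 0.39.

0.39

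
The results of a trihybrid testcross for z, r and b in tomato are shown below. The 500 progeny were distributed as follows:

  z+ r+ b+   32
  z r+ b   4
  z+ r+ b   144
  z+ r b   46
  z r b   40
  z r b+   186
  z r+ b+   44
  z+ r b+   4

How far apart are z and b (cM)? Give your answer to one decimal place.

The two most frequent reciprocal classes, z r b+ and z+ r+ b, are the parental types, so the F1 was z r b+ / z+ r+ b.
The two rarest classes, z+ r b+ and z r+ b, are the double crossovers. Comparing them with the parentals, only the z allele has switched, so z is the middle locus and the order is b – z – r.
Crossovers in the b–z interval produce the single-crossover classes z r b and z+ r+ b+ (40 + 32 = 72) plus the double crossovers (8).
RF(b–z) = (72 + 8) / 500 = 80/500 = 0.1600 → 16.0 cM.

16.0 cM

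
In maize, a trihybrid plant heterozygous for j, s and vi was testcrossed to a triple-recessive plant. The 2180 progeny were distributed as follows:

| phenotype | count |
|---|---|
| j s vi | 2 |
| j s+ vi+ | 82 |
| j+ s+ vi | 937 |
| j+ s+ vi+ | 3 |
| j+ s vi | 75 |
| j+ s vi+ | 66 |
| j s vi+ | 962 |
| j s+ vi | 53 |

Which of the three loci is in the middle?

The two most frequent reciprocal classes, j+ s+ vi and j s vi+, are the parental types, so the F1 was j+ s+ vi / j s vi+.
The two rarest classes, j+ s+ vi+ and j s vi, are the double crossovers. Comparing them with the parentals, only the vi allele has switched, so vi is the middle locus and the order is s – vi – j.

vi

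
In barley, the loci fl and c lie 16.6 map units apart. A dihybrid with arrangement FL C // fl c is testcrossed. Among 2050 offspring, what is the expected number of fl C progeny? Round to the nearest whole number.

170

A map distance of 16.6 map units corresponds to a recombination frequency of 0.166.
The F1 is FL C / fl c, so fl C is a recombinant gamete class with expected frequency r/2 = 0.166/2 = 0.0830.
Expected number = 0.0830 × 2050 = 170.15 ≈ 170.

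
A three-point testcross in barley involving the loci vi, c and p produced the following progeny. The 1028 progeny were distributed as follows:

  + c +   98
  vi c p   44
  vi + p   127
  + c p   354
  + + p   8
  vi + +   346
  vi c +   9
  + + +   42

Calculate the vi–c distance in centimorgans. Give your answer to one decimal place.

10.0 centimorgans

The two most frequent reciprocal classes, vi + + and + c p, are the parental types, so the F1 was vi + + / + c p.
The two rarest classes, vi c + and + + p, are the double crossovers. Comparing them with the parentals, only the c allele has switched, so c is the middle locus and the order is vi – c – p.
Crossovers in the vi–c interval produce the single-crossover classes + + + and vi c p (42 + 44 = 86) plus the double crossovers (17).
RF(vi–c) = (86 + 17) / 1028 = 103/1028 = 0.1002 → 10.0 centimorgans.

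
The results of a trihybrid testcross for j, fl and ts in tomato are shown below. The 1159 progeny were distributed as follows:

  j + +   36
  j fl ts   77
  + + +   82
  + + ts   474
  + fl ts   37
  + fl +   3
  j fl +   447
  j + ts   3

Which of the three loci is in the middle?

j

The two most frequent reciprocal classes, + + ts and j fl +, are the parental types, so the F1 was + + ts / j fl +.
The two rarest classes, j + ts and + fl +, are the double crossovers. Comparing them with the parentals, only the j allele has switched, so j is the middle locus and the order is fl – j – ts.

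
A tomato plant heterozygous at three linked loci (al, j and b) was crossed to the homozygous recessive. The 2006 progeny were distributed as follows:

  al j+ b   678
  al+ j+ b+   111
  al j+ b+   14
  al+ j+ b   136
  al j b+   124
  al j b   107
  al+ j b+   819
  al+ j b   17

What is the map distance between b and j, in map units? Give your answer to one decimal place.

12.4 map units

The two most frequent reciprocal classes, al+ j b+ and al j+ b, are the parental types, so the F1 was al+ j b+ / al j+ b.
The two rarest classes, al+ j b and al j+ b+, are the double crossovers. Comparing them with the parentals, only the b allele has switched, so b is the middle locus and the order is al – b – j.
Crossovers in the b–j interval produce the single-crossover classes al+ j+ b+ and al j b (111 + 107 = 218) plus the double crossovers (31).
RF(b–j) = (218 + 31) / 2006 = 249/2006 = 0.1241 → 12.4 map units.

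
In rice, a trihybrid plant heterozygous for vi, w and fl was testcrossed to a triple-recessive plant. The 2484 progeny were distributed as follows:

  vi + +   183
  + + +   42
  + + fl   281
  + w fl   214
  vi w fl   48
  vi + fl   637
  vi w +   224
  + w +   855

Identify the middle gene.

The two most frequent reciprocal classes, vi + fl and + w +, are the parental types, so the F1 was vi + fl / + w +.
The two rarest classes, vi w fl and + + +, are the double crossovers. Comparing them with the parentals, only the w allele has switched, so w is the middle locus and the order is fl – w – vi.

w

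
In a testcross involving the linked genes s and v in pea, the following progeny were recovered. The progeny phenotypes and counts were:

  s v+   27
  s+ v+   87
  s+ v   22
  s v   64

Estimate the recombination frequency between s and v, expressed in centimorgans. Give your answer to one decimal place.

The two most frequent classes, s+ v+ (87) and s v (64), are the parental types, so the F1 was s+ v+ / s v.
The recombinant classes are s+ v and s v+: 22 + 27 = 49.
Recombination frequency = 49/200 = 0.2450 ≈ 24.5%, i.e. 24.5 centimorgans.

24.5 centimorgans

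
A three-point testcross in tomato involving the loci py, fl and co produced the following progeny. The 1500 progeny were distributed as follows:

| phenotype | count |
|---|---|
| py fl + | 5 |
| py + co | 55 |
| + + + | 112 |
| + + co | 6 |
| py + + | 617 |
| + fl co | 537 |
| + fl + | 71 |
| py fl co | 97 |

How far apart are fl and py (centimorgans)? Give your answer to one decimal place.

14.7 centimorgans

The two most frequent reciprocal classes, + fl co and py + +, are the parental types, so the F1 was + fl co / py + +.
The two rarest classes, + + co and py fl +, are the double crossovers. Comparing them with the parentals, only the fl allele has switched, so fl is the middle locus and the order is py – fl – co.
Crossovers in the py–fl interval produce the single-crossover classes py fl co and + + + (97 + 112 = 209) plus the double crossovers (11).
RF(py–fl) = (209 + 11) / 1500 = 220/1500 = 0.1467 → 14.7 centimorgans.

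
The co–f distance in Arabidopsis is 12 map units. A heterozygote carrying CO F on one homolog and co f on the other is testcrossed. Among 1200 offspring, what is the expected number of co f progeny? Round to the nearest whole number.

528

A map distance of 12 map units corresponds to a recombination frequency of 0.120.
The F1 is CO F / co f, so co f is a parental gamete class with expected frequency (1 − r)/2 = 0.880/2 = 0.4400.
Expected number = 0.4400 × 1200 = 528.00 ≈ 528.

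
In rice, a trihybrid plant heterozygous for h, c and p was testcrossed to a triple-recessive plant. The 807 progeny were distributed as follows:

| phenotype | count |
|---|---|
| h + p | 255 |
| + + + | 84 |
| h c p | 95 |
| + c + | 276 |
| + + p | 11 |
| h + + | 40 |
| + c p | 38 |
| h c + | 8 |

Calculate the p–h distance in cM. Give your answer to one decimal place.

The two most frequent reciprocal classes, h + p and + c +, are the parental types, so the F1 was h + p / + c +.
The two rarest classes, + + p and h c +, are the double crossovers. Comparing them with the parentals, only the h allele has switched, so h is the middle locus and the order is p – h – c.
Crossovers in the p–h interval produce the single-crossover classes h + + and + c p (40 + 38 = 78) plus the double crossovers (19).
RF(p–h) = (78 + 19) / 807 = 97/807 = 0.1202 → 12.0 cM.

12.0 cM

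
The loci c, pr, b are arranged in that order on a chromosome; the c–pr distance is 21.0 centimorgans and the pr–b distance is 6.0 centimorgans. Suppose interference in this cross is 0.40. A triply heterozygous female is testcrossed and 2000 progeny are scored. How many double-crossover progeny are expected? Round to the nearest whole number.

Map distances give recombination frequencies of 0.210 and 0.060 for the two intervals.
With interference 0.40 (so coincidence = 0.60), expected double-crossover frequency = 0.210 × 0.060 × 0.60 = 0.00756.
Expected number = 0.00756 × 2000 = 15.12 ≈ 15.

15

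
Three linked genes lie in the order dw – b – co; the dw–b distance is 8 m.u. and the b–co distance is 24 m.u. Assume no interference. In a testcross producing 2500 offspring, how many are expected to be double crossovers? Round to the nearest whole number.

Map distances give recombination frequencies of 0.080 and 0.240 for the two intervals.
With no interference, expected double-crossover frequency = 0.080 × 0.240 = 0.01920.
Expected number = 0.01920 × 2500 = 48.00 ≈ 48.

48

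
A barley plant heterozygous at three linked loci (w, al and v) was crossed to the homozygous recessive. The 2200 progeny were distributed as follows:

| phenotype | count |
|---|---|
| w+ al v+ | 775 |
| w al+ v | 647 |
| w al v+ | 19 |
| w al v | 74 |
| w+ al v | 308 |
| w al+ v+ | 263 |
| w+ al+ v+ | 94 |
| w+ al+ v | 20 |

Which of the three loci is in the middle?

w

The two most frequent reciprocal classes, w+ al v+ and w al+ v, are the parental types, so the F1 was w+ al v+ / w al+ v.
The two rarest classes, w al v+ and w+ al+ v, are the double crossovers. Comparing them with the parentals, only the w allele has switched, so w is the middle locus and the order is al – w – v.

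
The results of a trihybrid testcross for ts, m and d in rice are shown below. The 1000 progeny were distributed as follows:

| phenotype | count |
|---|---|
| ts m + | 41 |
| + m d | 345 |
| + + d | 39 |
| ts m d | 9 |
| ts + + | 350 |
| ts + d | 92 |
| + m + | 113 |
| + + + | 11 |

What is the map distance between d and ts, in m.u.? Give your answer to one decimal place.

The two most frequent reciprocal classes, ts + + and + m d, are the parental types, so the F1 was ts + + / + m d.
The two rarest classes, + + + and ts m d, are the double crossovers. Comparing them with the parentals, only the ts allele has switched, so ts is the middle locus and the order is d – ts – m.
Crossovers in the d–ts interval produce the single-crossover classes ts + d and + m + (92 + 113 = 205) plus the double crossovers (20).
RF(d–ts) = (205 + 20) / 1000 = 225/1000 = 0.2250 → 22.5 m.u.

22.5 m.u.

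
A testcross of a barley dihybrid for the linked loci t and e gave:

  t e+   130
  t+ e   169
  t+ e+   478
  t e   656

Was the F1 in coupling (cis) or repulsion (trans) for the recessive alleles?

cis

The two most frequent classes are t+ e+ (478) and t e (656); these are the parental (non-recombinant) types.
So the F1 carried t+ e+ on one chromosome and t e on the other — the recessive alleles are on the same chromosome (cis / coupling).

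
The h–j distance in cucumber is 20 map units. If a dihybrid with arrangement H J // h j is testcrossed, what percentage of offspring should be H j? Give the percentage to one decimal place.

10.0%

A map distance of 20 map units corresponds to a recombination frequency of 0.200.
The F1 is H J / h j, so H j is a recombinant gamete class with expected frequency r/2 = 0.200/2 = 0.1000.
That is 0.1000 = 10.0% of the progeny.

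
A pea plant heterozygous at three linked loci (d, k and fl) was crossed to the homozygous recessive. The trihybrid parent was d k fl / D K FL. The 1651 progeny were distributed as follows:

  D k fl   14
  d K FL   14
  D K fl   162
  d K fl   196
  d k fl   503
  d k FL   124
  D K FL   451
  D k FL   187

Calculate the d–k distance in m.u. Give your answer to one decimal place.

The two rarest classes, D k fl and d K FL, are the double crossovers. Comparing them with the parentals, only the d allele has switched, so d is the middle locus and the order is fl – d – k.
Crossovers in the d–k interval produce the single-crossover classes d K fl and D k FL (196 + 187 = 383) plus the double crossovers (28).
RF(d–k) = (383 + 28) / 1651 = 411/1651 = 0.2489 → 24.9 m.u.

24.9 m.u.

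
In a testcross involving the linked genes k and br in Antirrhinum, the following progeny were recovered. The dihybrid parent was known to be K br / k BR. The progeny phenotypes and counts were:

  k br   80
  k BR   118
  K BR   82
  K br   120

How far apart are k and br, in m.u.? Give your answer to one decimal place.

40.5 m.u.

The recombinant classes are K BR and k br: 82 + 80 = 162.
Recombination frequency = 162/400 = 0.4050 ≈ 40.5%, i.e. 40.5 m.u.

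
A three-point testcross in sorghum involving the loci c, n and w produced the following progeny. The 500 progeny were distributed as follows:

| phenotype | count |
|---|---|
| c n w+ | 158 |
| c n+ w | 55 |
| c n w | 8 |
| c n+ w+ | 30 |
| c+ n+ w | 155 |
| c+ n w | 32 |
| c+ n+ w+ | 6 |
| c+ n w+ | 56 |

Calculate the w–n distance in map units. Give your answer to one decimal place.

The two most frequent reciprocal classes, c+ n+ w and c n w+, are the parental types, so the F1 was c+ n+ w / c n w+.
The two rarest classes, c+ n+ w+ and c n w, are the double crossovers. Comparing them with the parentals, only the w allele has switched, so w is the middle locus and the order is n – w – c.
Crossovers in the n–w interval produce the single-crossover classes c+ n w and c n+ w+ (32 + 30 = 62) plus the double crossovers (14).
RF(n–w) = (62 + 14) / 500 = 76/500 = 0.1520 → 15.2 map units.

15.2 map units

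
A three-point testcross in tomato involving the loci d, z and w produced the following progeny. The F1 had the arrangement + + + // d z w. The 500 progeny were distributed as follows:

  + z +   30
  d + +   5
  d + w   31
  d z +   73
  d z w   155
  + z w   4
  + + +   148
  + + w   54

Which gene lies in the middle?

d

The two rarest classes, d + + and + z w, are the double crossovers. Comparing them with the parentals, only the d allele has switched, so d is the middle locus and the order is w – d – z.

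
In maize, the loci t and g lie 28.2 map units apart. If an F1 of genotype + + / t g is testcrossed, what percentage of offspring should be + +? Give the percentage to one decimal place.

A map distance of 28.2 map units corresponds to a recombination frequency of 0.282.
The F1 is + + / t g, so + + is a parental gamete class with expected frequency (1 − r)/2 = 0.718/2 = 0.3590.
That is 0.3590 = 35.9% of the progeny.

35.9%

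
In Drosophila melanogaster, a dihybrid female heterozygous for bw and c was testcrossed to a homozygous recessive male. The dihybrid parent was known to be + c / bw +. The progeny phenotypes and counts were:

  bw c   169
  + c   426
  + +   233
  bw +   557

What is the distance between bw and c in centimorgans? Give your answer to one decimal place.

29.0 centimorgans

The recombinant classes are + + and bw c: 233 + 169 = 402.
Recombination frequency = 402/1385 = 0.2903 ≈ 29.0%, i.e. 29.0 centimorgans.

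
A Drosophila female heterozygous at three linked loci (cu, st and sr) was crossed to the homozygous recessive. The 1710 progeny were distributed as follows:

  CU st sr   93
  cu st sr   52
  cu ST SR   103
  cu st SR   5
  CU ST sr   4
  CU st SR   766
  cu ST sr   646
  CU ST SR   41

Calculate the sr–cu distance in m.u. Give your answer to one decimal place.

12.0 m.u.

The two most frequent reciprocal classes, CU st SR and cu ST sr, are the parental types, so the F1 was CU st SR / cu ST sr.
The two rarest classes, cu st SR and CU ST sr, are the double crossovers. Comparing them with the parentals, only the cu allele has switched, so cu is the middle locus and the order is sr – cu – st.
Crossovers in the sr–cu interval produce the single-crossover classes CU st sr and cu ST SR (93 + 103 = 196) plus the double crossovers (9).
RF(sr–cu) = (196 + 9) / 1710 = 205/1710 = 0.1199 → 12.0 m.u.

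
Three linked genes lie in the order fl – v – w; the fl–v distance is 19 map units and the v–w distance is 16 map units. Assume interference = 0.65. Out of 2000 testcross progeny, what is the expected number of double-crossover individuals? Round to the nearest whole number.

21

Map distances give recombination frequencies of 0.190 and 0.160 for the two intervals.
With interference 0.65 (so coincidence = 0.35), expected double-crossover frequency = 0.190 × 0.160 × 0.35 = 0.01064.
Expected number = 0.01064 × 2000 = 21.28 ≈ 21.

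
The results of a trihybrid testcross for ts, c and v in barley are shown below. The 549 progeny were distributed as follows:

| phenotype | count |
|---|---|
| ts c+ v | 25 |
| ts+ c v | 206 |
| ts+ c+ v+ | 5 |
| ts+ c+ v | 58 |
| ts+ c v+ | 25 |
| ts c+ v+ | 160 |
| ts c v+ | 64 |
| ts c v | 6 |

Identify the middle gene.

ts

The two most frequent reciprocal classes, ts+ c v and ts c+ v+, are the parental types, so the F1 was ts+ c v / ts c+ v+.
The two rarest classes, ts c v and ts+ c+ v+, are the double crossovers. Comparing them with the parentals, only the ts allele has switched, so ts is the middle locus and the order is c – ts – v.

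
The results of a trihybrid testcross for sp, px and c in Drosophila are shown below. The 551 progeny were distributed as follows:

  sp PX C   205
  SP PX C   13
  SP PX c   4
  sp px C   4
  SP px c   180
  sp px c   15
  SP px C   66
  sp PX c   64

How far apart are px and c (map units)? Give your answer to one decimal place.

The two most frequent reciprocal classes, sp PX C and SP px c, are the parental types, so the F1 was sp PX C / SP px c.
The two rarest classes, sp px C and SP PX c, are the double crossovers. Comparing them with the parentals, only the px allele has switched, so px is the middle locus and the order is c – px – sp.
Crossovers in the c–px interval produce the single-crossover classes sp PX c and SP px C (64 + 66 = 130) plus the double crossovers (8).
RF(c–px) = (130 + 8) / 551 = 138/551 = 0.2505 → 25.0 map units.

25.0 map units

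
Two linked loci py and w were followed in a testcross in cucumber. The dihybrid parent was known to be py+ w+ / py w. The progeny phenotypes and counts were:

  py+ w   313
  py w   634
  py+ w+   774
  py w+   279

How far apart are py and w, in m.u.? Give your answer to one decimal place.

The recombinant classes are py+ w and py w+: 313 + 279 = 592.
Recombination frequency = 592/2000 = 0.2960 ≈ 29.6%, i.e. 29.6 m.u.

29.6 m.u.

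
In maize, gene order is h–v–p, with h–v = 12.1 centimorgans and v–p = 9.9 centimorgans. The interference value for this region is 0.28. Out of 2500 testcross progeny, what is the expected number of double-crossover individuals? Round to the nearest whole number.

22

Map distances give recombination frequencies of 0.121 and 0.099 for the two intervals.
With interference 0.28 (so coincidence = 0.72), expected double-crossover frequency = 0.121 × 0.099 × 0.72 = 0.00862.
Expected number = 0.00862 × 2500 = 21.56 ≈ 22.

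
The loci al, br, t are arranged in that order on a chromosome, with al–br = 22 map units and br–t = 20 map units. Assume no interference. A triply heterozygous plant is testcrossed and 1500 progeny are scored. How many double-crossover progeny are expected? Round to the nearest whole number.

66

Map distances give recombination frequencies of 0.220 and 0.200 for the two intervals.
With no interference, expected double-crossover frequency = 0.220 × 0.200 = 0.04400.
Expected number = 0.04400 × 1500 = 66.00 ≈ 66.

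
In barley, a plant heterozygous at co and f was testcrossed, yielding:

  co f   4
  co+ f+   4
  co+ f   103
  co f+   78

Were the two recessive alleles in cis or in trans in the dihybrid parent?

trans

The two most frequent classes are co+ f (103) and co f+ (78); these are the parental (non-recombinant) types.
So the F1 carried co+ f on one chromosome and co f+ on the other — the recessive alleles are on opposite chromosomes (trans / repulsion).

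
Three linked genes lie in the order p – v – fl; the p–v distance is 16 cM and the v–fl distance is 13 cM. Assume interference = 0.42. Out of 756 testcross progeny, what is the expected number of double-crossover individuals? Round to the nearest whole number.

Map distances give recombination frequencies of 0.160 and 0.130 for the two intervals.
With interference 0.42 (so coincidence = 0.58), expected double-crossover frequency = 0.160 × 0.130 × 0.58 = 0.01206.
Expected number = 0.01206 × 756 = 9.12 ≈ 9.

9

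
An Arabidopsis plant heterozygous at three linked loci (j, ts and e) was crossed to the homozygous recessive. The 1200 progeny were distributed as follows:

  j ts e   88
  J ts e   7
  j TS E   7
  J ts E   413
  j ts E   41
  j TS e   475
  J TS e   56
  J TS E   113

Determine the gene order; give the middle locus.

e

The two most frequent reciprocal classes, J ts E and j TS e, are the parental types, so the F1 was J ts E / j TS e.
The two rarest classes, J ts e and j TS E, are the double crossovers. Comparing them with the parentals, only the e allele has switched, so e is the middle locus and the order is j – e – ts.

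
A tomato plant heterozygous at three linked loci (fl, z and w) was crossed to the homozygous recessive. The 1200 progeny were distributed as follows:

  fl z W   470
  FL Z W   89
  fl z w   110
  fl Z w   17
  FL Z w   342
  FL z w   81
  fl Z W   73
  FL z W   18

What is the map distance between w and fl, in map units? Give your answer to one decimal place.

The two most frequent reciprocal classes, fl z W and FL Z w, are the parental types, so the F1 was fl z W / FL Z w.
The two rarest classes, FL z W and fl Z w, are the double crossovers. Comparing them with the parentals, only the fl allele has switched, so fl is the middle locus and the order is w – fl – z.
Crossovers in the w–fl interval produce the single-crossover classes fl z w and FL Z W (110 + 89 = 199) plus the double crossovers (35).
RF(w–fl) = (199 + 35) / 1200 = 234/1200 = 0.1950 → 19.5 map units.

19.5 map units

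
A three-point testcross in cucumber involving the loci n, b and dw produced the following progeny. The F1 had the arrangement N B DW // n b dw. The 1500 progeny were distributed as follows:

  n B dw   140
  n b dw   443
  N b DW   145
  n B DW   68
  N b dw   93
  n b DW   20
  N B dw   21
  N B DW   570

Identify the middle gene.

The two rarest classes, N B dw and n b DW, are the double crossovers. Comparing them with the parentals, only the dw allele has switched, so dw is the middle locus and the order is n – dw – b.

dw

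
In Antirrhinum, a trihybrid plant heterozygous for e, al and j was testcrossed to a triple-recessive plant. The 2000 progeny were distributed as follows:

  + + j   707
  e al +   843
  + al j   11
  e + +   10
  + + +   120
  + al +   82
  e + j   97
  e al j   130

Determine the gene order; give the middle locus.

al

The two most frequent reciprocal classes, + + j and e al +, are the parental types, so the F1 was + + j / e al +.
The two rarest classes, + al j and e + +, are the double crossovers. Comparing them with the parentals, only the al allele has switched, so al is the middle locus and the order is j – al – e.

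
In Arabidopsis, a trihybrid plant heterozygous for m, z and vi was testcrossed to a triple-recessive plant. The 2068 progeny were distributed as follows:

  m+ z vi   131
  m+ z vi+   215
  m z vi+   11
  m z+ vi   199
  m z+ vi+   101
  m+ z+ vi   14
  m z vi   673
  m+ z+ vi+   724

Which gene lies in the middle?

The two most frequent reciprocal classes, m z vi and m+ z+ vi+, are the parental types, so the F1 was m z vi / m+ z+ vi+.
The two rarest classes, m z vi+ and m+ z+ vi, are the double crossovers. Comparing them with the parentals, only the vi allele has switched, so vi is the middle locus and the order is z – vi – m.

vi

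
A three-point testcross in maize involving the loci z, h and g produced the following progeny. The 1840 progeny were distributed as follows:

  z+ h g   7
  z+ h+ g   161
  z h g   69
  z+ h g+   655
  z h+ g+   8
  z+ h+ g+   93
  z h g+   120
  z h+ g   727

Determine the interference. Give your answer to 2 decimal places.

The two most frequent reciprocal classes, z h+ g and z+ h g+, are the parental types, so the F1 was z h+ g / z+ h g+.
The two rarest classes, z h+ g+ and z+ h g, are the double crossovers. Comparing them with the parentals, only the g allele has switched, so g is the middle locus and the order is z – g – h.
z–g: (281 + 15)/1840 = 0.1609; g–h: (162 + 15)/1840 = 0.0962.
Expected DCO frequency = 0.1609 × 0.0962 ≈ 0.01548; observed = 15/1840 ≈ 0.00815.
Coefficient of coincidence = 0.00815/0.01548 ≈ 0.53; interference = 1 − 0.53 = 0.47.

0.47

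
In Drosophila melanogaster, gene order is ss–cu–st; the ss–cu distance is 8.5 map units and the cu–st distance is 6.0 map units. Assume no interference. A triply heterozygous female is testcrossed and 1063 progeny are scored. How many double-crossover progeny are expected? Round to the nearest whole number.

Map distances give recombination frequencies of 0.085 and 0.060 for the two intervals.
With no interference, expected double-crossover frequency = 0.085 × 0.060 = 0.00510.
Expected number = 0.00510 × 1063 = 5.42 ≈ 5.

5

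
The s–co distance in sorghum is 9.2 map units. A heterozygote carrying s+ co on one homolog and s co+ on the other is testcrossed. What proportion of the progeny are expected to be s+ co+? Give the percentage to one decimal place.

4.6%

A map distance of 9.2 map units corresponds to a recombination frequency of 0.092.
The F1 is s+ co / s co+, so s+ co+ is a recombinant gamete class with expected frequency r/2 = 0.092/2 = 0.0460.
That is 0.0460 = 4.6% of the progeny.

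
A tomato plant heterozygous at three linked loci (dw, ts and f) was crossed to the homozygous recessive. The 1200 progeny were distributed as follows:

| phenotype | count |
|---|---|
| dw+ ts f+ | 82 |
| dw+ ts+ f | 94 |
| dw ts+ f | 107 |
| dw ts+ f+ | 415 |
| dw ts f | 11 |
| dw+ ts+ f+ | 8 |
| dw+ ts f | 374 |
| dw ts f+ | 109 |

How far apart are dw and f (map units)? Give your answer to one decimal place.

The two most frequent reciprocal classes, dw ts+ f+ and dw+ ts f, are the parental types, so the F1 was dw ts+ f+ / dw+ ts f.
The two rarest classes, dw+ ts+ f+ and dw ts f, are the double crossovers. Comparing them with the parentals, only the dw allele has switched, so dw is the middle locus and the order is f – dw – ts.
Crossovers in the f–dw interval produce the single-crossover classes dw ts+ f and dw+ ts f+ (107 + 82 = 189) plus the double crossovers (19).
RF(f–dw) = (189 + 19) / 1200 = 208/1200 = 0.1733 → 17.3 map units.

17.3 map units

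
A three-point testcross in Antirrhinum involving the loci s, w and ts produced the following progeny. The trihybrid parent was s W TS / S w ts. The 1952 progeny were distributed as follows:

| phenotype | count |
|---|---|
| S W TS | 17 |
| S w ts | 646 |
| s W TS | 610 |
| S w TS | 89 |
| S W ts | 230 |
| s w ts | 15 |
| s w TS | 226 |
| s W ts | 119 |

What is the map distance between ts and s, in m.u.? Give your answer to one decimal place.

The two rarest classes, S W TS and s w ts, are the double crossovers. Comparing them with the parentals, only the s allele has switched, so s is the middle locus and the order is ts – s – w.
Crossovers in the ts–s interval produce the single-crossover classes s W ts and S w TS (119 + 89 = 208) plus the double crossovers (32).
RF(ts–s) = (208 + 32) / 1952 = 240/1952 = 0.1230 → 12.3 m.u.

12.3 m.u.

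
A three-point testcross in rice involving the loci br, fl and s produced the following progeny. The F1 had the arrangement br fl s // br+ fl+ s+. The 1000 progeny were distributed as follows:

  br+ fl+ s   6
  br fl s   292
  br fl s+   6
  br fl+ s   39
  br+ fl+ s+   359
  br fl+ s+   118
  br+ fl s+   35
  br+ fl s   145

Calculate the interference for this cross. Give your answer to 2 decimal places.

0.49

The two rarest classes, br fl s+ and br+ fl+ s, are the double crossovers. Comparing them with the parentals, only the s allele has switched, so s is the middle locus and the order is fl – s – br.
fl–s: (74 + 12)/1000 = 0.0860; s–br: (263 + 12)/1000 = 0.2750.
Expected DCO frequency = 0.0860 × 0.2750 ≈ 0.02365; observed = 12/1000 ≈ 0.01200.
Coefficient of coincidence = 0.01200/0.02365 ≈ 0.51; interference = 1 − 0.51 = 0.49.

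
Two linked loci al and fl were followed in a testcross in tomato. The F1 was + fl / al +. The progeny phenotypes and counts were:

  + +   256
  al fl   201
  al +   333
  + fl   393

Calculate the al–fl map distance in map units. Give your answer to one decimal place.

38.6 map units

The recombinant classes are + + and al fl: 256 + 201 = 457.
Recombination frequency = 457/1183 = 0.3863 ≈ 38.6%, i.e. 38.6 map units.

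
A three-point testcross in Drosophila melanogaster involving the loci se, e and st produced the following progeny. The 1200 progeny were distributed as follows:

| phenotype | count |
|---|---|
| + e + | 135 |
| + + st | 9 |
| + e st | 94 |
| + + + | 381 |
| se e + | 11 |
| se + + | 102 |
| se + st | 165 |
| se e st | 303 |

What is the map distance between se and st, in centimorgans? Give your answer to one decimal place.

18.0 centimorgans

The two most frequent reciprocal classes, + + + and se e st, are the parental types, so the F1 was + + + / se e st.
The two rarest classes, + + st and se e +, are the double crossovers. Comparing them with the parentals, only the st allele has switched, so st is the middle locus and the order is se – st – e.
Crossovers in the se–st interval produce the single-crossover classes se + + and + e st (102 + 94 = 196) plus the double crossovers (20).
RF(se–st) = (196 + 20) / 1200 = 216/1200 = 0.1800 → 18.0 centimorgans.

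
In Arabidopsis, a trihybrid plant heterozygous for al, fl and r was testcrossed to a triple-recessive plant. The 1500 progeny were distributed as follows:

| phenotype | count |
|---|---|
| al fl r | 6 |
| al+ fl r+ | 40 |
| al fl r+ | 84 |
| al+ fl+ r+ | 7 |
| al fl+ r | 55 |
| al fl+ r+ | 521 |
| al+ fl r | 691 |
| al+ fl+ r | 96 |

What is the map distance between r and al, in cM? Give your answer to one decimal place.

7.2 cM

The two most frequent reciprocal classes, al+ fl r and al fl+ r+, are the parental types, so the F1 was al+ fl r / al fl+ r+.
The two rarest classes, al fl r and al+ fl+ r+, are the double crossovers. Comparing them with the parentals, only the al allele has switched, so al is the middle locus and the order is fl – al – r.
Crossovers in the al–r interval produce the single-crossover classes al+ fl r+ and al fl+ r (40 + 55 = 95) plus the double crossovers (13).
RF(al–r) = (95 + 13) / 1500 = 108/1500 = 0.0720 → 7.2 cM.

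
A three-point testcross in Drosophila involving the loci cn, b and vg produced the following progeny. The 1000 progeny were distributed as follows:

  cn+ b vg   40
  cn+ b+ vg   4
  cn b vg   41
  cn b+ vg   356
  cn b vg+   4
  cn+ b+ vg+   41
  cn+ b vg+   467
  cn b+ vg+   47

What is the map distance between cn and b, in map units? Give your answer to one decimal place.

The two most frequent reciprocal classes, cn+ b vg+ and cn b+ vg, are the parental types, so the F1 was cn+ b vg+ / cn b+ vg.
The two rarest classes, cn b vg+ and cn+ b+ vg, are the double crossovers. Comparing them with the parentals, only the cn allele has switched, so cn is the middle locus and the order is b – cn – vg.
Crossovers in the b–cn interval produce the single-crossover classes cn+ b+ vg+ and cn b vg (41 + 41 = 82) plus the double crossovers (8).
RF(b–cn) = (82 + 8) / 1000 = 90/1000 = 0.0900 → 9.0 map units.

9.0 map units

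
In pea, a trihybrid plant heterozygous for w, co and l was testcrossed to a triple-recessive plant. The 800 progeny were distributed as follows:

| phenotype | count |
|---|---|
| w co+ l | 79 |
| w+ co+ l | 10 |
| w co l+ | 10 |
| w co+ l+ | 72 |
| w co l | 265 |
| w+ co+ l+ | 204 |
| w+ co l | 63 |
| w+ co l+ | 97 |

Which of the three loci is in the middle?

The two most frequent reciprocal classes, w co l and w+ co+ l+, are the parental types, so the F1 was w co l / w+ co+ l+.
The two rarest classes, w co l+ and w+ co+ l, are the double crossovers. Comparing them with the parentals, only the l allele has switched, so l is the middle locus and the order is w – l – co.

l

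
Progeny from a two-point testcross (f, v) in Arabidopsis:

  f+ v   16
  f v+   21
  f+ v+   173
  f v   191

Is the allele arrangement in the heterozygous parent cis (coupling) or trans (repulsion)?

The two most frequent classes are f+ v+ (173) and f v (191); these are the parental (non-recombinant) types.
So the F1 carried f+ v+ on one chromosome and f v on the other — the recessive alleles are on the same chromosome (cis / coupling).

cis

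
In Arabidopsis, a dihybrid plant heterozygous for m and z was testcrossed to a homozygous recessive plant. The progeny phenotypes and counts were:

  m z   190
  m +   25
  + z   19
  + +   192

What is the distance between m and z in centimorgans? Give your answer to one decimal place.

10.3 centimorgans

The two most frequent classes, + + (192) and m z (190), are the parental types, so the F1 was + + / m z.
The recombinant classes are + z and m +: 19 + 25 = 44.
Recombination frequency = 44/426 = 0.1033 ≈ 10.3%, i.e. 10.3 centimorgans.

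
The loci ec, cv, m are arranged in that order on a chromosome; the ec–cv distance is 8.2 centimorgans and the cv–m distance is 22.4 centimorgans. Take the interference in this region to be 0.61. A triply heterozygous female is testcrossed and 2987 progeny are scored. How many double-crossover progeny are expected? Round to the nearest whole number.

21

Map distances give recombination frequencies of 0.082 and 0.224 for the two intervals.
With interference 0.61 (so coincidence = 0.39), expected double-crossover frequency = 0.082 × 0.224 × 0.39 = 0.00716.
Expected number = 0.00716 × 2987 = 21.40 ≈ 21.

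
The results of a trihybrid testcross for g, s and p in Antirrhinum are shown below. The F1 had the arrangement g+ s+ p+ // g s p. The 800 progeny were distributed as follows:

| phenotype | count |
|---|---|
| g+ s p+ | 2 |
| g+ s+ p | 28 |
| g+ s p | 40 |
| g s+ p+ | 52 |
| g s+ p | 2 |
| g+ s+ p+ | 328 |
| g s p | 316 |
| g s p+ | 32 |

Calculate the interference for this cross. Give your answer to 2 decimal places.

0.48

The two rarest classes, g+ s p+ and g s+ p, are the double crossovers. Comparing them with the parentals, only the s allele has switched, so s is the middle locus and the order is g – s – p.
g–s: (92 + 4)/800 = 0.1200; s–p: (60 + 4)/800 = 0.0800.
Expected DCO frequency = 0.1200 × 0.0800 ≈ 0.00960; observed = 4/800 ≈ 0.00500.
Coefficient of coincidence = 0.00500/0.00960 ≈ 0.52; interference = 1 − 0.52 = 0.48.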